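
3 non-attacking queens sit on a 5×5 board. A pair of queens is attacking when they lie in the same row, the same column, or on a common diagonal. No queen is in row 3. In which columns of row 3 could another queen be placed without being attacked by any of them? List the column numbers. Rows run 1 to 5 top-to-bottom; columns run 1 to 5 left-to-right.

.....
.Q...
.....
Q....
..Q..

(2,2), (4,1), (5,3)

columns 4

(2,2) attacks row 3 at column 2 and diagonals 1, 3.
(4,1) attacks row 3 at column 1 and diagonals 2.
(5,3) attacks row 3 at column 3 and diagonals 1, 5.
Attacked columns: {1, 2, 3, 5}. Safe: {4}.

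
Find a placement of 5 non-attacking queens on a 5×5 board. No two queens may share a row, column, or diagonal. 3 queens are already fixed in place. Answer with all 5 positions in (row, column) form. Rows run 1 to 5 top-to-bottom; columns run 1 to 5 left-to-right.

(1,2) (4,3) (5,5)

(1,2) (2,4) (3,1) (4,3) (5,5)

Row 2: attacked by (1,2)→{1,2,3}; (4,3)→{1,3,5}; (5,5)→{2,5}. Safe: 4. Place at column 4.
Row 3: attacked by (1,2)→{2,4}; (2,4)→{3,4,5}; (4,3)→{2,3,4}; (5,5)→{3,5}. Safe: 1. Place at column 1.
Columns [2, 4, 1, 3, 5], r−c [-1, -2, 2, 1, 0], r+c [3, 6, 4, 7, 10] are all distinct, so no two queens attack.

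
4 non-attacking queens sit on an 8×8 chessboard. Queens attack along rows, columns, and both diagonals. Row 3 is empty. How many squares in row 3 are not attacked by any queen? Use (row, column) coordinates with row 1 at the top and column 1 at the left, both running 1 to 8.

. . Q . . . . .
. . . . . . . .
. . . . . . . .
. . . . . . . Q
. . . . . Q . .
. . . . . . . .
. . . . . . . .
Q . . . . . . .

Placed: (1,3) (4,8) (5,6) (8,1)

1

(1,3) attacks row 3 at column 3 and diagonals 1, 5.
(4,8) attacks row 3 at column 8 and diagonals 7.
(5,6) attacks row 3 at column 6 and diagonals 4, 8.
(8,1) attacks row 3 at column 1 and diagonals 6.
Attacked columns: {1, 3, 4, 5, 6, 7, 8}. Safe: {2}.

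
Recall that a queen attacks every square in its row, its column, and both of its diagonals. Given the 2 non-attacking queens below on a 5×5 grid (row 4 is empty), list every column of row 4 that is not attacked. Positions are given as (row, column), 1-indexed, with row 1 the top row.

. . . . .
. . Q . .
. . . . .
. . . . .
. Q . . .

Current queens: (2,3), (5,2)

(2,3) attacks row 4 at column 3 and diagonals 1, 5.
(5,2) attacks row 4 at column 2 and diagonals 1, 3.
Attacked columns: {1, 2, 3, 5}. Safe: {4}.

columns 4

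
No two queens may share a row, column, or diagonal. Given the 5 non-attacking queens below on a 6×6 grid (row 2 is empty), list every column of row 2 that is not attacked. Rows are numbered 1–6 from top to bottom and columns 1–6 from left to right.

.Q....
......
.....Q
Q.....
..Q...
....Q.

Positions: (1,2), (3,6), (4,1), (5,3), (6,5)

(1,2) attacks row 2 at column 2 and diagonals 1, 3.
(3,6) attacks row 2 at column 6 and diagonals 5.
(4,1) attacks row 2 at column 1 and diagonals 3.
(5,3) attacks row 2 at column 3 and diagonals 6.
(6,5) attacks row 2 at column 5 and diagonals 1.
Attacked columns: {1, 2, 3, 5, 6}. Safe: {4}.

columns 4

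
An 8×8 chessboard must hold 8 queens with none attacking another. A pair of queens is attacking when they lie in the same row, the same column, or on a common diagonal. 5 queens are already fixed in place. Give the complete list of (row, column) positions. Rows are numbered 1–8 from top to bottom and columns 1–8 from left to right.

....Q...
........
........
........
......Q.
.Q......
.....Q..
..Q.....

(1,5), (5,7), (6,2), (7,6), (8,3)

(1,5) (2,8) (3,4) (4,1) (5,7) (6,2) (7,6) (8,3)

Row 2: attacked by (1,5)→{4,5,6}; (5,7)→{4,7}; (6,2)→{2,6}; (7,6)→{1,6}; (8,3)→{3}. Safe: 8. Place at column 8.
Row 3: attacked by (1,5)→{3,5,7}; (2,8)→{7,8}; (5,7)→{5,7}; (6,2)→{2,5}; (7,6)→{2,6}; (8,3)→{3,8}. Safe: 1, 4. Place at column 4.
Row 4: attacked by (1,5)→{2,5,8}; (2,8)→{6,8}; (3,4)→{3,4,5}; (5,7)→{6,7,8}; (6,2)→{2,4}; (7,6)→{3,6}; (8,3)→{3,7}. Safe: 1. Place at column 1.
Columns [5, 8, 4, 1, 7, 2, 6, 3], r−c [-4, -6, -1, 3, -2, 4, 1, 5], r+c [6, 10, 7, 5, 12, 8, 13, 11] are all distinct, so no two queens attack.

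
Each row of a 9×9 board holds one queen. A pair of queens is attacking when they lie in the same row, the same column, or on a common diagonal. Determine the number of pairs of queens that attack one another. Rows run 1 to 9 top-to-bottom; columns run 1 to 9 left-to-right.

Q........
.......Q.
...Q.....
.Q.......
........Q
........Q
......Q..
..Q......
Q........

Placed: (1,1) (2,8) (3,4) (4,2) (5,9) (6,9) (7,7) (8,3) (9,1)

Same column: (1,1)–(9,1) (column 1); (5,9)–(6,9) (column 9).
Same diagonal: (1,1)–(7,7) (|1−7| = |1−7| = 6); (2,8)–(9,1) (|2−9| = |8−1| = 7); (5,9)–(7,7) (|5−7| = |9−7| = 2).
Total attacking pairs: 5.

5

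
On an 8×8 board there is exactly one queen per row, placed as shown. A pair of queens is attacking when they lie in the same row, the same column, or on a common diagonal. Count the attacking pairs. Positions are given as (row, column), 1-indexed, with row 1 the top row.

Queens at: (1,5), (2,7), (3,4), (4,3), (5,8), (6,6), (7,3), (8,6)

3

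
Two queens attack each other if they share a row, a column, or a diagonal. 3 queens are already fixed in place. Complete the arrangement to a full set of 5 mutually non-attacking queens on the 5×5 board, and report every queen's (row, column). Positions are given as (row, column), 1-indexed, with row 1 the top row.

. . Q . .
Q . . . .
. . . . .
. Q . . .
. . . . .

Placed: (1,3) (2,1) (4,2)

Row 3: attacked by (1,3)→{1,3,5}; (2,1)→{1,2}; (4,2)→{1,2,3}. Safe: 4. Place at column 4.
Row 5: attacked by (1,3)→{3}; (2,1)→{1,4}; (3,4)→{2,4}; (4,2)→{1,2,3}. Safe: 5. Place at column 5.
Columns [3, 1, 4, 2, 5], r−c [-2, 1, -1, 2, 0], r+c [4, 3, 7, 6, 10] are all distinct, so no two queens attack.

(1,3) (2,1) (3,4) (4,2) (5,5)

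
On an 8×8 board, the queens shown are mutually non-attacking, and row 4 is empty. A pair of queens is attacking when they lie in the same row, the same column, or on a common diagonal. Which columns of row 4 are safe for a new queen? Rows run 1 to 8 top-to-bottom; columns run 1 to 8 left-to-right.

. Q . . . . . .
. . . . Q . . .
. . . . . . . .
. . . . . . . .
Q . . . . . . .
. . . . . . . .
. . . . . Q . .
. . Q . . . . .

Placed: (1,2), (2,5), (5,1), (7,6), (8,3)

(1,2) attacks row 4 at column 2 and diagonals 5.
(2,5) attacks row 4 at column 5 and diagonals 3, 7.
(5,1) attacks row 4 at column 1 and diagonals 2.
(7,6) attacks row 4 at column 6 and diagonals 3.
(8,3) attacks row 4 at column 3 and diagonals 7.
Attacked columns: {1, 2, 3, 5, 6, 7}. Safe: {4, 8}.

columns 4, 8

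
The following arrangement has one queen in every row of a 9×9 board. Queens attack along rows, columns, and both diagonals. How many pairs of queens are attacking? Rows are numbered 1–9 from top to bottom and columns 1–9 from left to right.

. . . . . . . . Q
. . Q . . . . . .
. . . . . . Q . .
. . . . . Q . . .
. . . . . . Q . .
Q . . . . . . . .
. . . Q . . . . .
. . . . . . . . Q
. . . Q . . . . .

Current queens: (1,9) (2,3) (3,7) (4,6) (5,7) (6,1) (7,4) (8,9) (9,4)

Same column: (1,9)–(8,9) (column 9); (3,7)–(5,7) (column 7); (7,4)–(9,4) (column 4).
Same diagonal: (1,9)–(3,7) (|1−3| = |9−7| = 2); (1,9)–(4,6) (|1−4| = |9−6| = 3); (2,3)–(8,9) (|2−8| = |3−9| = 6); (3,7)–(4,6) (|3−4| = |7−6| = 1); (4,6)–(5,7) (|4−5| = |6−7| = 1); (6,1)–(9,4) (|6−9| = |1−4| = 3).
Total attacking pairs: 9.

9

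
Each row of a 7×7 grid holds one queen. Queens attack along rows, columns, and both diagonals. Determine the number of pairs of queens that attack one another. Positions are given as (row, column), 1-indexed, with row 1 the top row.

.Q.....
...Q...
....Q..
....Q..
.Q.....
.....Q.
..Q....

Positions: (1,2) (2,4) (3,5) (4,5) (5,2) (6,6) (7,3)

4

Same column: (1,2)–(5,2) (column 2); (3,5)–(4,5) (column 5).
Same diagonal: (1,2)–(4,5) (|1−4| = |2−5| = 3); (2,4)–(3,5) (|2−3| = |4−5| = 1).
Total attacking pairs: 4.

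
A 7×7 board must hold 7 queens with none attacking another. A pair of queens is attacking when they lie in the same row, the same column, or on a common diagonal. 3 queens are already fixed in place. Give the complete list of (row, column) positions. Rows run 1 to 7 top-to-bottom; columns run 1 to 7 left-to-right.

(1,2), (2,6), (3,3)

(1,2) (2,6) (3,3) (4,7) (5,4) (6,1) (7,5)

Row 4: attacked by (1,2)→{2,5}; (2,6)→{4,6}; (3,3)→{2,3,4}. Safe: 1, 7. Place at column 7.
Row 5: attacked by (1,2)→{2,6}; (2,6)→{3,6}; (3,3)→{1,3,5}; (4,7)→{6,7}. Safe: 4. Place at column 4.
Row 6: attacked by (1,2)→{2,7}; (2,6)→{2,6}; (3,3)→{3,6}; (4,7)→{5,7}; (5,4)→{3,4,5}. Safe: 1. Place at column 1.
Row 7: attacked by (1,2)→{2}; (2,6)→{1,6}; (3,3)→{3,7}; (4,7)→{4,7}; (5,4)→{2,4,6}; (6,1)→{1,2}. Safe: 5. Place at column 5.
Columns [2, 6, 3, 7, 4, 1, 5], r−c [-1, -4, 0, -3, 1, 5, 2], r+c [3, 8, 6, 11, 9, 7, 12] are all distinct, so no two queens attack.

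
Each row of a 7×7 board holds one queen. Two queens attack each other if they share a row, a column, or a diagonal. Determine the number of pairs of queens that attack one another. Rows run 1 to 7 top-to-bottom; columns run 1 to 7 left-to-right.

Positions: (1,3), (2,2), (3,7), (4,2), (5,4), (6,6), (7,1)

Same column: (2,2)–(4,2) (column 2).
Same diagonal: (1,3)–(2,2) (|1−2| = |3−2| = 1); (2,2)–(6,6) (|2−6| = |2−6| = 4).
Total attacking pairs: 3.

3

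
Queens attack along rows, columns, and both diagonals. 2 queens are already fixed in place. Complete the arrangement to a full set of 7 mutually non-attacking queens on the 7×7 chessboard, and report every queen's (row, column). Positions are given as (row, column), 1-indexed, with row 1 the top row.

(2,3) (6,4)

(1,1) (2,3) (3,5) (4,7) (5,2) (6,4) (7,6)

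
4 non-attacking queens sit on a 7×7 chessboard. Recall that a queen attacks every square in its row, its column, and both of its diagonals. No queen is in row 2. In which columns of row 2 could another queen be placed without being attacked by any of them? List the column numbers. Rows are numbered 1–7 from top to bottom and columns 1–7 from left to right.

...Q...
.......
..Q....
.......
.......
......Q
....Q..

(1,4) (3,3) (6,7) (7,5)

(1,4) attacks row 2 at column 4 and diagonals 3, 5.
(3,3) attacks row 2 at column 3 and diagonals 2, 4.
(6,7) attacks row 2 at column 7 and diagonals 3.
(7,5) attacks row 2 at column 5.
Attacked columns: {2, 3, 4, 5, 7}. Safe: {1, 6}.

columns 1, 6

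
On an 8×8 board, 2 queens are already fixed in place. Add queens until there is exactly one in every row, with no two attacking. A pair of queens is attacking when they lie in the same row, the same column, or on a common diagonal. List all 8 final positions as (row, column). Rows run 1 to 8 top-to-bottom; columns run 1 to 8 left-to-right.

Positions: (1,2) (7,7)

(1,2) (2,6) (3,8) (4,3) (5,1) (6,4) (7,7) (8,5)

Row 2: attacked by (1,2)→{1,2,3}; (7,7)→{2,7}. Safe: 4, 5, 6, 8. Place at column 6.
Row 3: attacked by (1,2)→{2,4}; (2,6)→{5,6,7}; (7,7)→{3,7}. Safe: 1, 8. Place at column 8.
Row 4: attacked by (1,2)→{2,5}; (2,6)→{4,6,8}; (3,8)→{7,8}; (7,7)→{4,7}. Safe: 1, 3. Place at column 3.
Row 5: attacked by (1,2)→{2,6}; (2,6)→{3,6}; (3,8)→{6,8}; (4,3)→{2,3,4}; (7,7)→{5,7}. Safe: 1. Place at column 1.
Row 6: attacked by (1,2)→{2,7}; (2,6)→{2,6}; (3,8)→{5,8}; (4,3)→{1,3,5}; (5,1)→{1,2}; (7,7)→{6,7,8}. Safe: 4. Place at column 4.
Row 8: attacked by (1,2)→{2}; (2,6)→{6}; (3,8)→{3,8}; (4,3)→{3,7}; (5,1)→{1,4}; (6,4)→{2,4,6}; (7,7)→{6,7,8}. Safe: 5. Place at column 5.
Columns [2, 6, 8, 3, 1, 4, 7, 5], r−c [-1, -4, -5, 1, 4, 2, 0, 3], r+c [3, 8, 11, 7, 6, 10, 14, 13] are all distinct, so no two queens attack.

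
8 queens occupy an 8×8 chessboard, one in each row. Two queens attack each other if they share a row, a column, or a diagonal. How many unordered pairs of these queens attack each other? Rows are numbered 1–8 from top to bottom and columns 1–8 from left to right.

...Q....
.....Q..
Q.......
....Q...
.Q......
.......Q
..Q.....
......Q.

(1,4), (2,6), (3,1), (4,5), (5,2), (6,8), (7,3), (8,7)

All columns are distinct and no two queens satisfy |Δrow| = |Δcol|, so no pair attacks.

0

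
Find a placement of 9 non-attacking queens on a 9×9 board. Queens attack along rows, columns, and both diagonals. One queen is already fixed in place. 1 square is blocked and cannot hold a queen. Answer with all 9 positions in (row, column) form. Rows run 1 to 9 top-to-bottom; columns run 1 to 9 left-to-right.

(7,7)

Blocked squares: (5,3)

(1,6) (2,4) (3,9) (4,5) (5,8) (6,2) (7,7) (8,3) (9,1)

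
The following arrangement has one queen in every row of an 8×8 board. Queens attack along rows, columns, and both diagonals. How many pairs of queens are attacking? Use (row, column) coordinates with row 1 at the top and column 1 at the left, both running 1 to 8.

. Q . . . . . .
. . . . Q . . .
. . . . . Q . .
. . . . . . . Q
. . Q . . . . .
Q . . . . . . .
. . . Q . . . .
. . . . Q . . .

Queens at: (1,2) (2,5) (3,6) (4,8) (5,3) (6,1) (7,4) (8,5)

Same column: (2,5)–(8,5) (column 5).
Same diagonal: (2,5)–(3,6) (|2−3| = |5−6| = 1); (2,5)–(6,1) (|2−6| = |5−1| = 4); (7,4)–(8,5) (|7−8| = |4−5| = 1).
Total attacking pairs: 4.

4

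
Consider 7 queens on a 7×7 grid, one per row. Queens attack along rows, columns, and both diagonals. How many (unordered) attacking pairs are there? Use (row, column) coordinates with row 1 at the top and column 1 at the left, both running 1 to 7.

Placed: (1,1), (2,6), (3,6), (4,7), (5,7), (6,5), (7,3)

4

Same column: (2,6)–(3,6) (column 6); (4,7)–(5,7) (column 7).
Same diagonal: (3,6)–(4,7) (|3−4| = |6−7| = 1); (4,7)–(6,5) (|4−6| = |7−5| = 2).
Total attacking pairs: 4.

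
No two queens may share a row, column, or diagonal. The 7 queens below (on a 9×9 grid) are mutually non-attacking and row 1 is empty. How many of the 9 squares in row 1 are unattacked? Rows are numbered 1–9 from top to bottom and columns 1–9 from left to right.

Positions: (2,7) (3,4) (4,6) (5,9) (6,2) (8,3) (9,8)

1

(2,7) attacks row 1 at column 7 and diagonals 6, 8.
(3,4) attacks row 1 at column 4 and diagonals 2, 6.
(4,6) attacks row 1 at column 6 and diagonals 3, 9.
(5,9) attacks row 1 at column 9 and diagonals 5.
(6,2) attacks row 1 at column 2 and diagonals 7.
(8,3) attacks row 1 at column 3.
(9,8) attacks row 1 at column 8.
Attacked columns: {2, 3, 4, 5, 6, 7, 8, 9}. Safe: {1}.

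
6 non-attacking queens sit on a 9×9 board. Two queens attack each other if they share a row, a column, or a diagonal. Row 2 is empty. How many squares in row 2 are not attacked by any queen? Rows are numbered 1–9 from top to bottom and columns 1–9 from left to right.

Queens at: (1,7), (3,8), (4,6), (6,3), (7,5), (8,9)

2

(1,7) attacks row 2 at column 7 and diagonals 6, 8.
(3,8) attacks row 2 at column 8 and diagonals 7, 9.
(4,6) attacks row 2 at column 6 and diagonals 4, 8.
(6,3) attacks row 2 at column 3 and diagonals 7.
(7,5) attacks row 2 at column 5.
(8,9) attacks row 2 at column 9 and diagonals 3.
Attacked columns: {3, 4, 5, 6, 7, 8, 9}. Safe: {1, 2}.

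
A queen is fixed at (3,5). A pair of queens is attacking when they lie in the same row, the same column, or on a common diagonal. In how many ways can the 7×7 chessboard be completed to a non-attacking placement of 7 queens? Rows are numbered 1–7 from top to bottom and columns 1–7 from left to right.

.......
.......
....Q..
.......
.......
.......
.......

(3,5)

6

Branch on row 1: col 1 → 1; col 2 → 1; col 4 → 2; col 6 → 2.
Sum: 1 + 1 + 2 + 2 = 6.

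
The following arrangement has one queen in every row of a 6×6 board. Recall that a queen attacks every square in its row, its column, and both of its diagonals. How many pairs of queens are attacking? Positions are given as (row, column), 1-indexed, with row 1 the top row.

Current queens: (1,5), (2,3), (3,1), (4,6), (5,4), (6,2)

0

All columns are distinct and no two queens satisfy |Δrow| = |Δcol|, so no pair attacks.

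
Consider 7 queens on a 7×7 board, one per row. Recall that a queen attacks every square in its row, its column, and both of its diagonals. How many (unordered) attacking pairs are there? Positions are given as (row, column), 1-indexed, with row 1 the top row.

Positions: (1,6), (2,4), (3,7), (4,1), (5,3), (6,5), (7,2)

0

All columns are distinct and no two queens satisfy |Δrow| = |Δcol|, so no pair attacks.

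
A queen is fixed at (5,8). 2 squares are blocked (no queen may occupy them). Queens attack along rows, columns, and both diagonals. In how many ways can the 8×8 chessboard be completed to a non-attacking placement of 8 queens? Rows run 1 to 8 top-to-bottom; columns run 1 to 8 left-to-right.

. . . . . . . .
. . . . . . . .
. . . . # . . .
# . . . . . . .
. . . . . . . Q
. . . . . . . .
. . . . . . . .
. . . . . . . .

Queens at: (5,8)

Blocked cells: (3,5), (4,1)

Branch on row 1: col 1 → 1; col 2 → 1; col 3 → 3; col 5 → 5; col 6 → 2; col 7 → 2.
Sum: 1 + 1 + 3 + 5 + 2 + 2 = 14.

14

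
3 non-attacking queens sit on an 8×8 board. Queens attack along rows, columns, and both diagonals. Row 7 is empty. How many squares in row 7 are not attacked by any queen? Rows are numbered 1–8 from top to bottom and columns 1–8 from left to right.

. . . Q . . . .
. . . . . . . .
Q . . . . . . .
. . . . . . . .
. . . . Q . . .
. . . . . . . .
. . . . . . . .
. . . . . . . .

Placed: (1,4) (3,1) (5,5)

(1,4) attacks row 7 at column 4.
(3,1) attacks row 7 at column 1 and diagonals 5.
(5,5) attacks row 7 at column 5 and diagonals 3, 7.
Attacked columns: {1, 3, 4, 5, 7}. Safe: {2, 6, 8}.

3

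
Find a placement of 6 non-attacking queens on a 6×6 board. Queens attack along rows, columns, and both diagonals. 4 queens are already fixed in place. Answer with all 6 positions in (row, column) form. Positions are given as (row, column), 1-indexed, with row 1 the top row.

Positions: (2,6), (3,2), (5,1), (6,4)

(1,3) (2,6) (3,2) (4,5) (5,1) (6,4)

Row 1: attacked by (2,6)→{5,6}; (3,2)→{2,4}; (5,1)→{1,5}; (6,4)→{4}. Safe: 3. Place at column 3.
Row 4: attacked by (1,3)→{3,6}; (2,6)→{4,6}; (3,2)→{1,2,3}; (5,1)→{1,2}; (6,4)→{2,4,6}. Safe: 5. Place at column 5.
Columns [3, 6, 2, 5, 1, 4], r−c [-2, -4, 1, -1, 4, 2], r+c [4, 8, 5, 9, 6, 10] are all distinct, so no two queens attack.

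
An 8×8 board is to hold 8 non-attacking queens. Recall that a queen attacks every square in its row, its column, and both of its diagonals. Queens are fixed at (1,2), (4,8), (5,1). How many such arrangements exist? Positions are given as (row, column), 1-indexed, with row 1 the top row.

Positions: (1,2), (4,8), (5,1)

Branch on row 2: col 5 → 0; col 7 → 1.
Sum: 0 + 1 = 1.

1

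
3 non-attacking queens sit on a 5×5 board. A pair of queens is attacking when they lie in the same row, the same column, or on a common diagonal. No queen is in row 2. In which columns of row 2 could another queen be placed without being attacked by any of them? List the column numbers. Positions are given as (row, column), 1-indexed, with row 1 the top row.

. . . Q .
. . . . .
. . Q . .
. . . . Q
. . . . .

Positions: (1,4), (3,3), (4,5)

(1,4) attacks row 2 at column 4 and diagonals 3, 5.
(3,3) attacks row 2 at column 3 and diagonals 2, 4.
(4,5) attacks row 2 at column 5 and diagonals 3.
Attacked columns: {2, 3, 4, 5}. Safe: {1}.

columns 1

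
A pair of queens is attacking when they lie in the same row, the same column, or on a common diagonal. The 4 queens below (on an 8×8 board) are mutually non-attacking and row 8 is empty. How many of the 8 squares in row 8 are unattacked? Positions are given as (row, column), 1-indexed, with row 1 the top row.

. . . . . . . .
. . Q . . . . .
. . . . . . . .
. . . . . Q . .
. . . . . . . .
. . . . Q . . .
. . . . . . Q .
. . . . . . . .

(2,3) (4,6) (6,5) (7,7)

2

(2,3) attacks row 8 at column 3.
(4,6) attacks row 8 at column 6 and diagonals 2.
(6,5) attacks row 8 at column 5 and diagonals 3, 7.
(7,7) attacks row 8 at column 7 and diagonals 6, 8.
Attacked columns: {2, 3, 5, 6, 7, 8}. Safe: {1, 4}.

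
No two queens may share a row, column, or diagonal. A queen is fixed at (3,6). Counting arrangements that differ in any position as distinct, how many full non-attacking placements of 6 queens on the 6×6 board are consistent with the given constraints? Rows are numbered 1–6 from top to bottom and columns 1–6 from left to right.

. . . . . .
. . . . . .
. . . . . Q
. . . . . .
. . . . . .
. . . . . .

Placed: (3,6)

1

Branch on row 1: col 1 → 0; col 2 → 1; col 3 → 0; col 5 → 0.
Sum: 0 + 1 + 0 + 0 = 1.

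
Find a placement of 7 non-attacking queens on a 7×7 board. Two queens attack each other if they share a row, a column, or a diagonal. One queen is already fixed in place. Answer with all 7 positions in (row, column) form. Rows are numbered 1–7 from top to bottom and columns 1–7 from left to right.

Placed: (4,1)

(1,6) (2,2) (3,5) (4,1) (5,4) (6,7) (7,3)

Row 1: attacked by (4,1)→{1,4}. Safe: 2, 3, 5, 6, 7. Place at column 6.
Row 2: attacked by (1,6)→{5,6,7}; (4,1)→{1,3}. Safe: 2, 4. Place at column 2.
Row 3: attacked by (1,6)→{4,6}; (2,2)→{1,2,3}; (4,1)→{1,2}. Safe: 5, 7. Place at column 5.
Row 5: attacked by (1,6)→{2,6}; (2,2)→{2,5}; (3,5)→{3,5,7}; (4,1)→{1,2}. Safe: 4. Place at column 4.
Row 6: attacked by (1,6)→{1,6}; (2,2)→{2,6}; (3,5)→{2,5}; (4,1)→{1,3}; (5,4)→{3,4,5}. Safe: 7. Place at column 7.
Row 7: attacked by (1,6)→{6}; (2,2)→{2,7}; (3,5)→{1,5}; (4,1)→{1,4}; (5,4)→{2,4,6}; (6,7)→{6,7}. Safe: 3. Place at column 3.
Columns [6, 2, 5, 1, 4, 7, 3], r−c [-5, 0, -2, 3, 1, -1, 4], r+c [7, 4, 8, 5, 9, 13, 10] are all distinct, so no two queens attack.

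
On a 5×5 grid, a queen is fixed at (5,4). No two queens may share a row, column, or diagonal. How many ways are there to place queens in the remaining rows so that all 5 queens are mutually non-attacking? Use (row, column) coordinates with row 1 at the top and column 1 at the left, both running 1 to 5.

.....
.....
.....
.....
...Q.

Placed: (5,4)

2

Branch on row 1: col 1 → 1; col 2 → 1; col 3 → 0; col 5 → 0.
Sum: 1 + 1 + 0 + 0 = 2.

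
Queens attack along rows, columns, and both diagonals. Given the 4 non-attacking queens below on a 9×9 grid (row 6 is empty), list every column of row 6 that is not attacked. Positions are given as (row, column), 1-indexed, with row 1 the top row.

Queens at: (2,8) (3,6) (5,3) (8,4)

columns 1, 5, 7

(2,8) attacks row 6 at column 8 and diagonals 4.
(3,6) attacks row 6 at column 6 and diagonals 3, 9.
(5,3) attacks row 6 at column 3 and diagonals 2, 4.
(8,4) attacks row 6 at column 4 and diagonals 2, 6.
Attacked columns: {2, 3, 4, 6, 8, 9}. Safe: {1, 5, 7}.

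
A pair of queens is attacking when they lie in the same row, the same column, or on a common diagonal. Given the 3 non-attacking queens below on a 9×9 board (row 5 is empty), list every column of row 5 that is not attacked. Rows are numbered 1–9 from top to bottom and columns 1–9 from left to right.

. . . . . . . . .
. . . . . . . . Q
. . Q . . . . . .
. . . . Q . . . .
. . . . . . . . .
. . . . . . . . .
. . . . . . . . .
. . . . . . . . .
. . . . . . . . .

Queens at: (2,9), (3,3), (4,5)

columns 2, 7, 8

(2,9) attacks row 5 at column 9 and diagonals 6.
(3,3) attacks row 5 at column 3 and diagonals 1, 5.
(4,5) attacks row 5 at column 5 and diagonals 4, 6.
Attacked columns: {1, 3, 4, 5, 6, 9}. Safe: {2, 7, 8}.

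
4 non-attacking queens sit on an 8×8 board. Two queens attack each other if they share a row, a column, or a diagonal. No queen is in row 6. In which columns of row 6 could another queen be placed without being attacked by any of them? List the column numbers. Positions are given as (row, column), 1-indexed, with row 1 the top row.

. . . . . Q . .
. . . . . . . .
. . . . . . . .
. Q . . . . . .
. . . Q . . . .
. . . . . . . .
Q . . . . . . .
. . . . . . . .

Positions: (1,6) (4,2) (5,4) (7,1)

columns 7, 8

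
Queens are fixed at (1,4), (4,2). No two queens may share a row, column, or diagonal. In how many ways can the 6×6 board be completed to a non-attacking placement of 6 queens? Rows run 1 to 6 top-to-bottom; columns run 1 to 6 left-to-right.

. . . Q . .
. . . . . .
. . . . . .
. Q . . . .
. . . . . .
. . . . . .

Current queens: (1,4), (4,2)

Branch on row 2: col 1 → 1; col 6 → 0.
Sum: 1 + 0 = 1.

1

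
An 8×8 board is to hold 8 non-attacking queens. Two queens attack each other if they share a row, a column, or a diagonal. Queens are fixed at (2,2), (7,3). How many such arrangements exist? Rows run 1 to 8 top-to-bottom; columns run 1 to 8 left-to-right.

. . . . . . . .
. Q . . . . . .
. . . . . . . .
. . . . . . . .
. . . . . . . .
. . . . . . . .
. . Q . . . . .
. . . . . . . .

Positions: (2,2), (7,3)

5

Branch on row 1: col 4 → 2; col 5 → 1; col 6 → 0; col 7 → 1; col 8 → 1.
Sum: 2 + 1 + 0 + 1 + 1 = 5.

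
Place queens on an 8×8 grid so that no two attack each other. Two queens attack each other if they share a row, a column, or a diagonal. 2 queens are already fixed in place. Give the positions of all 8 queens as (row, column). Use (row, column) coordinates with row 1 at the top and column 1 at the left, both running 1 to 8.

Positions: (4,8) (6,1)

Row 1: attacked by (4,8)→{5,8}; (6,1)→{1,6}. Safe: 2, 3, 4, 7. Place at column 2.
Row 2: attacked by (1,2)→{1,2,3}; (4,8)→{6,8}; (6,1)→{1,5}. Safe: 4, 7. Place at column 4.
Row 3: attacked by (1,2)→{2,4}; (2,4)→{3,4,5}; (4,8)→{7,8}; (6,1)→{1,4}. Safe: 6. Place at column 6.
Row 5: attacked by (1,2)→{2,6}; (2,4)→{1,4,7}; (3,6)→{4,6,8}; (4,8)→{7,8}; (6,1)→{1,2}. Safe: 3, 5. Place at column 3.
Row 7: attacked by (1,2)→{2,8}; (2,4)→{4}; (3,6)→{2,6}; (4,8)→{5,8}; (5,3)→{1,3,5}; (6,1)→{1,2}. Safe: 7. Place at column 7.
Row 8: attacked by (1,2)→{2}; (2,4)→{4}; (3,6)→{1,6}; (4,8)→{4,8}; (5,3)→{3,6}; (6,1)→{1,3}; (7,7)→{6,7,8}. Safe: 5. Place at column 5.
Columns [2, 4, 6, 8, 3, 1, 7, 5], r−c [-1, -2, -3, -4, 2, 5, 0, 3], r+c [3, 6, 9, 12, 8, 7, 14, 13] are all distinct, so no two queens attack.

(1,2) (2,4) (3,6) (4,8) (5,3) (6,1) (7,7) (8,5)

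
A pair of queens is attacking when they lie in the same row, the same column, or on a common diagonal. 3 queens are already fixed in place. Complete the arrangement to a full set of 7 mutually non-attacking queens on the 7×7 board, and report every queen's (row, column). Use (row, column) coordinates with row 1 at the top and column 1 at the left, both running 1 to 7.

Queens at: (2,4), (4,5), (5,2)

(1,7) (2,4) (3,1) (4,5) (5,2) (6,6) (7,3)

Row 1: attacked by (2,4)→{3,4,5}; (4,5)→{2,5}; (5,2)→{2,6}. Safe: 1, 7. Place at column 7.
Row 3: attacked by (1,7)→{5,7}; (2,4)→{3,4,5}; (4,5)→{4,5,6}; (5,2)→{2,4}. Safe: 1. Place at column 1.
Row 6: attacked by (1,7)→{2,7}; (2,4)→{4}; (3,1)→{1,4}; (4,5)→{3,5,7}; (5,2)→{1,2,3}. Safe: 6. Place at column 6.
Row 7: attacked by (1,7)→{1,7}; (2,4)→{4}; (3,1)→{1,5}; (4,5)→{2,5}; (5,2)→{2,4}; (6,6)→{5,6,7}. Safe: 3. Place at column 3.
Columns [7, 4, 1, 5, 2, 6, 3], r−c [-6, -2, 2, -1, 3, 0, 4], r+c [8, 6, 4, 9, 7, 12, 10] are all distinct, so no two queens attack.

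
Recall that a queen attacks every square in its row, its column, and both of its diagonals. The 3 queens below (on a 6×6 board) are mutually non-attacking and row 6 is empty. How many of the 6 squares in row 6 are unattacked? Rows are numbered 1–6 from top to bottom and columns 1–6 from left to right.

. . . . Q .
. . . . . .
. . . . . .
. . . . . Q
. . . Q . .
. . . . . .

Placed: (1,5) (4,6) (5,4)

(1,5) attacks row 6 at column 5.
(4,6) attacks row 6 at column 6 and diagonals 4.
(5,4) attacks row 6 at column 4 and diagonals 3, 5.
Attacked columns: {3, 4, 5, 6}. Safe: {1, 2}.

2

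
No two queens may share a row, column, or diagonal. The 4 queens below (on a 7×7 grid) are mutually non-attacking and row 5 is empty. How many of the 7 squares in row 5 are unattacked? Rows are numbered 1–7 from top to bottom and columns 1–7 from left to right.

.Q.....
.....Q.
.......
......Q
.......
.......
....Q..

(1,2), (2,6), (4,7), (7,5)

2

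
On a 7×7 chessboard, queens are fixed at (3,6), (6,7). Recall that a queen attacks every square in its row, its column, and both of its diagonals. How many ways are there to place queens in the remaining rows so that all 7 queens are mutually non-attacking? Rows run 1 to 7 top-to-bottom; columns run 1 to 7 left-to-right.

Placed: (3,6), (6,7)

3

Branch on row 1: col 1 → 0; col 3 → 2; col 5 → 1.
Sum: 0 + 2 + 1 = 3.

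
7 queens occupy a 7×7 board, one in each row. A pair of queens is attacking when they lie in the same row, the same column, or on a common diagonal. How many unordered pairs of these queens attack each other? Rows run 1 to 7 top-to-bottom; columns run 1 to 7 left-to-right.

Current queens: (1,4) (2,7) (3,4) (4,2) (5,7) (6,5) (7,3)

Same column: (1,4)–(3,4) (column 4); (2,7)–(5,7) (column 7).
Total attacking pairs: 2.

2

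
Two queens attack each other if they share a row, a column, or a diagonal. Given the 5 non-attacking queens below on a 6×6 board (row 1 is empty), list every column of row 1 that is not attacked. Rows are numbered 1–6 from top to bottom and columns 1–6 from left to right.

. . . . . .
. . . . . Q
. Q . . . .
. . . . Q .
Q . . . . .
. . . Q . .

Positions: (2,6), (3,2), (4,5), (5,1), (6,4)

columns 3

(2,6) attacks row 1 at column 6 and diagonals 5.
(3,2) attacks row 1 at column 2 and diagonals 4.
(4,5) attacks row 1 at column 5 and diagonals 2.
(5,1) attacks row 1 at column 1 and diagonals 5.
(6,4) attacks row 1 at column 4.
Attacked columns: {1, 2, 4, 5, 6}. Safe: {3}.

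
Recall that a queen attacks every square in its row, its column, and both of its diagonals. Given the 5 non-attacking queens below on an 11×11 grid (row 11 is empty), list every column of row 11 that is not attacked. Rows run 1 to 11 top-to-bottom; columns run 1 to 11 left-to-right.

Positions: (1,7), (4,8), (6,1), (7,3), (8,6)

(1,7) attacks row 11 at column 7.
(4,8) attacks row 11 at column 8 and diagonals 1.
(6,1) attacks row 11 at column 1 and diagonals 6.
(7,3) attacks row 11 at column 3 and diagonals 7.
(8,6) attacks row 11 at column 6 and diagonals 3, 9.
Attacked columns: {1, 3, 6, 7, 8, 9}. Safe: {2, 4, 5, 10, 11}.

columns 2, 4, 5, 10, 11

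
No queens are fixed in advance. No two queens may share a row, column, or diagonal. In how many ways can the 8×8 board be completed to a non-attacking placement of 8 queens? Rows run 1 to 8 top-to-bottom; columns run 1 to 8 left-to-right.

Branch on row 1: col 1 → 4; col 2 → 8; col 3 → 16; col 4 → 18; col 5 → 18; col 6 → 16; col 7 → 8; col 8 → 4.
Sum: 4 + 8 + 16 + 18 + 18 + 16 + 8 + 4 = 92.
(This is the classic 8-queens count.)

92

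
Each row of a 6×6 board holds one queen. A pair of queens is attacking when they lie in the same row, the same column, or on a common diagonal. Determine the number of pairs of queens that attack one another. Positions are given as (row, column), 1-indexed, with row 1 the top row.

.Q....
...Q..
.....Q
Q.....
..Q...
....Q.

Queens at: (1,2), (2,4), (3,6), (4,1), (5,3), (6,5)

0

All columns are distinct and no two queens satisfy |Δrow| = |Δcol|, so no pair attacks.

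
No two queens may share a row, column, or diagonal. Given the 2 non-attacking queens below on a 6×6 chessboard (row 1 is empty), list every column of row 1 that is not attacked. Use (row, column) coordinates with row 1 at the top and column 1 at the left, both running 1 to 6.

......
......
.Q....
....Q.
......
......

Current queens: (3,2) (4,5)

(3,2) attacks row 1 at column 2 and diagonals 4.
(4,5) attacks row 1 at column 5 and diagonals 2.
Attacked columns: {2, 4, 5}. Safe: {1, 3, 6}.

columns 1, 3, 6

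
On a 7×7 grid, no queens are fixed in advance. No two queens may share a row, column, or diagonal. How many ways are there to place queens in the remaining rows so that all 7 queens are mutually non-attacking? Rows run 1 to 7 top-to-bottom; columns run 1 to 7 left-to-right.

40

Branch on row 1: col 1 → 4; col 2 → 7; col 3 → 6; col 4 → 6; col 5 → 6; col 6 → 7; col 7 → 4.
Sum: 4 + 7 + 6 + 6 + 6 + 7 + 4 = 40.
(This is the classic 7-queens count.)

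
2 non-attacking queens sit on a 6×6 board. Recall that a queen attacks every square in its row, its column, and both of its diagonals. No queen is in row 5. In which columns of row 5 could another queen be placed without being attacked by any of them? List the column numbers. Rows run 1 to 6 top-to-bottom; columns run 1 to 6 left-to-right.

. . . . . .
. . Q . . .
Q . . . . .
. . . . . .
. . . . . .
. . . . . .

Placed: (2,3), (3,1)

columns 2, 4, 5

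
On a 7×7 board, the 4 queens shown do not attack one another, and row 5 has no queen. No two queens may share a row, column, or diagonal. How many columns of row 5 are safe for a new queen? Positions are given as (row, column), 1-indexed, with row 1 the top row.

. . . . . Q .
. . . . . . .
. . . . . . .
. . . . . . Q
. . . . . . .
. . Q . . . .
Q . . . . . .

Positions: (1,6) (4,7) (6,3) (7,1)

(1,6) attacks row 5 at column 6 and diagonals 2.
(4,7) attacks row 5 at column 7 and diagonals 6.
(6,3) attacks row 5 at column 3 and diagonals 2, 4.
(7,1) attacks row 5 at column 1 and diagonals 3.
Attacked columns: {1, 2, 3, 4, 6, 7}. Safe: {5}.

1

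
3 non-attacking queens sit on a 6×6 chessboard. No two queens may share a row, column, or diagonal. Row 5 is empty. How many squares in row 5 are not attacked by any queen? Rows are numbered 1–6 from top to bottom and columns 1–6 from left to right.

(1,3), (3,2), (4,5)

1

(1,3) attacks row 5 at column 3.
(3,2) attacks row 5 at column 2 and diagonals 4.
(4,5) attacks row 5 at column 5 and diagonals 4, 6.
Attacked columns: {2, 3, 4, 5, 6}. Safe: {1}.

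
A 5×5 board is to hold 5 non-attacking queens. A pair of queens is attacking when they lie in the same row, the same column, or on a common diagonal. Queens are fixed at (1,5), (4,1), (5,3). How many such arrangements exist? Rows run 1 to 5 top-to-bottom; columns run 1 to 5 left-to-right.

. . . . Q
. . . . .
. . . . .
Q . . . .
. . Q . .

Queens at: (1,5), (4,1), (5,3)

1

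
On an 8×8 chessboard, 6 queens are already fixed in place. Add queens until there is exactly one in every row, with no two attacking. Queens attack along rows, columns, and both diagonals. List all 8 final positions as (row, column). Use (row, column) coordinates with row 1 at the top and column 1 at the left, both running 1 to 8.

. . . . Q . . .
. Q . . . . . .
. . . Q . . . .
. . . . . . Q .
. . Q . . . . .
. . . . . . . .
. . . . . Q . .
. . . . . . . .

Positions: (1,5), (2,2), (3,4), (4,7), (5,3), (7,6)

Row 6: attacked by (1,5)→{5}; (2,2)→{2,6}; (3,4)→{1,4,7}; (4,7)→{5,7}; (5,3)→{2,3,4}; (7,6)→{5,6,7}. Safe: 8. Place at column 8.
Row 8: attacked by (1,5)→{5}; (2,2)→{2,8}; (3,4)→{4}; (4,7)→{3,7}; (5,3)→{3,6}; (6,8)→{6,8}; (7,6)→{5,6,7}. Safe: 1. Place at column 1.
Columns [5, 2, 4, 7, 3, 8, 6, 1], r−c [-4, 0, -1, -3, 2, -2, 1, 7], r+c [6, 4, 7, 11, 8, 14, 13, 9] are all distinct, so no two queens attack.

(1,5) (2,2) (3,4) (4,7) (5,3) (6,8) (7,6) (8,1)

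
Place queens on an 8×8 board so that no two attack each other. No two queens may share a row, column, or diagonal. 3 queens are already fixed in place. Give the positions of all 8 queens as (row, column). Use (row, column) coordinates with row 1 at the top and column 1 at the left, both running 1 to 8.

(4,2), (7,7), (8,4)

Row 1: attacked by (4,2)→{2,5}; (7,7)→{1,7}; (8,4)→{4}. Safe: 3, 6, 8. Place at column 6.
Row 2: attacked by (1,6)→{5,6,7}; (4,2)→{2,4}; (7,7)→{2,7}; (8,4)→{4}. Safe: 1, 3, 8. Place at column 1.
Row 3: attacked by (1,6)→{4,6,8}; (2,1)→{1,2}; (4,2)→{1,2,3}; (7,7)→{3,7}; (8,4)→{4}. Safe: 5. Place at column 5.
Row 5: attacked by (1,6)→{2,6}; (2,1)→{1,4}; (3,5)→{3,5,7}; (4,2)→{1,2,3}; (7,7)→{5,7}; (8,4)→{1,4,7}. Safe: 8. Place at column 8.
Row 6: attacked by (1,6)→{1,6}; (2,1)→{1,5}; (3,5)→{2,5,8}; (4,2)→{2,4}; (5,8)→{7,8}; (7,7)→{6,7,8}; (8,4)→{2,4,6}. Safe: 3. Place at column 3.
Columns [6, 1, 5, 2, 8, 3, 7, 4], r−c [-5, 1, -2, 2, -3, 3, 0, 4], r+c [7, 3, 8, 6, 13, 9, 14, 12] are all distinct, so no two queens attack.

(1,6) (2,1) (3,5) (4,2) (5,8) (6,3) (7,7) (8,4)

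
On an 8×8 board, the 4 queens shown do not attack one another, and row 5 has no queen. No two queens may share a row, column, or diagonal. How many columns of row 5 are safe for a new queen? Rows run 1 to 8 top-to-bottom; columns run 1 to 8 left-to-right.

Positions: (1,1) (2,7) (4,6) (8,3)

2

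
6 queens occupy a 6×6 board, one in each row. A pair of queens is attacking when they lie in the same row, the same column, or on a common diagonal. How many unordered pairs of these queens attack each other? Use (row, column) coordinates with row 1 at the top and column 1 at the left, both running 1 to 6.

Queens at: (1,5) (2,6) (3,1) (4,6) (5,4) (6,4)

Same column: (2,6)–(4,6) (column 6); (5,4)–(6,4) (column 4).
Same diagonal: (1,5)–(2,6) (|1−2| = |5−6| = 1); (3,1)–(6,4) (|3−6| = |1−4| = 3); (4,6)–(6,4) (|4−6| = |6−4| = 2).
Total attacking pairs: 5.

5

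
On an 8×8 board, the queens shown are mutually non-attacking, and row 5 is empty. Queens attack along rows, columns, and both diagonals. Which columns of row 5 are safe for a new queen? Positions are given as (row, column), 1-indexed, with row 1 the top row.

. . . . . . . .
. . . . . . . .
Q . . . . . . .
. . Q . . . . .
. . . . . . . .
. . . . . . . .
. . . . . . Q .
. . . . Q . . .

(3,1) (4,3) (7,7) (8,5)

columns 6

(3,1) attacks row 5 at column 1 and diagonals 3.
(4,3) attacks row 5 at column 3 and diagonals 2, 4.
(7,7) attacks row 5 at column 7 and diagonals 5.
(8,5) attacks row 5 at column 5 and diagonals 2, 8.
Attacked columns: {1, 2, 3, 4, 5, 7, 8}. Safe: {6}.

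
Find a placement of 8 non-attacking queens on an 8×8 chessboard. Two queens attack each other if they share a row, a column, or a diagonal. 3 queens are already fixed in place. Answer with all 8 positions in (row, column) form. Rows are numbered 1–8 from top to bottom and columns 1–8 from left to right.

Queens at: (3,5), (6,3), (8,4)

(1,6) (2,1) (3,5) (4,2) (5,8) (6,3) (7,7) (8,4)

Row 1: attacked by (3,5)→{3,5,7}; (6,3)→{3,8}; (8,4)→{4}. Safe: 1, 2, 6. Place at column 6.
Row 2: attacked by (1,6)→{5,6,7}; (3,5)→{4,5,6}; (6,3)→{3,7}; (8,4)→{4}. Safe: 1, 2, 8. Place at column 1.
Row 4: attacked by (1,6)→{3,6}; (2,1)→{1,3}; (3,5)→{4,5,6}; (6,3)→{1,3,5}; (8,4)→{4,8}. Safe: 2, 7. Place at column 2.
Row 5: attacked by (1,6)→{2,6}; (2,1)→{1,4}; (3,5)→{3,5,7}; (4,2)→{1,2,3}; (6,3)→{2,3,4}; (8,4)→{1,4,7}. Safe: 8. Place at column 8.
Row 7: attacked by (1,6)→{6}; (2,1)→{1,6}; (3,5)→{1,5}; (4,2)→{2,5}; (5,8)→{6,8}; (6,3)→{2,3,4}; (8,4)→{3,4,5}. Safe: 7. Place at column 7.
Columns [6, 1, 5, 2, 8, 3, 7, 4], r−c [-5, 1, -2, 2, -3, 3, 0, 4], r+c [7, 3, 8, 6, 13, 9, 14, 12] are all distinct, so no two queens attack.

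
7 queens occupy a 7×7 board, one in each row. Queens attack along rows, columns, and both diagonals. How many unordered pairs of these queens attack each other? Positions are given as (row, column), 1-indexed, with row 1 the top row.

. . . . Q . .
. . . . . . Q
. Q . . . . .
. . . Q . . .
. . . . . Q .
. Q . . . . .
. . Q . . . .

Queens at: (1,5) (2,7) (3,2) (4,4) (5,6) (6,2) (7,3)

3

Same column: (3,2)–(6,2) (column 2).
Same diagonal: (4,4)–(6,2) (|4−6| = |4−2| = 2); (6,2)–(7,3) (|6−7| = |2−3| = 1).
Total attacking pairs: 3.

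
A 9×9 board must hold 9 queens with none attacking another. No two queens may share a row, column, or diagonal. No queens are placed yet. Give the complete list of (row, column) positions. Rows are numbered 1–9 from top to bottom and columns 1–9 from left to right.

Row 1: Safe: 1, 2, 3, 4, 5, 6, 7, 8, 9. Place at column 8.
Row 2: attacked by (1,8)→{7,8,9}. Safe: 1, 2, 3, 4, 5, 6. Place at column 1.
Row 3: attacked by (1,8)→{6,8}; (2,1)→{1,2}. Safe: 3, 4, 5, 7, 9. Place at column 5.
Row 4: attacked by (1,8)→{5,8}; (2,1)→{1,3}; (3,5)→{4,5,6}. Safe: 2, 7, 9. Place at column 7.
Row 5: attacked by (1,8)→{4,8}; (2,1)→{1,4}; (3,5)→{3,5,7}; (4,7)→{6,7,8}. Safe: 2, 9. Place at column 2.
Row 6: attacked by (1,8)→{3,8}; (2,1)→{1,5}; (3,5)→{2,5,8}; (4,7)→{5,7,9}; (5,2)→{1,2,3}. Safe: 4, 6. Place at column 6.
Row 7: attacked by (1,8)→{2,8}; (2,1)→{1,6}; (3,5)→{1,5,9}; (4,7)→{4,7}; (5,2)→{2,4}; (6,6)→{5,6,7}. Safe: 3. Place at column 3.
Row 8: attacked by (1,8)→{1,8}; (2,1)→{1,7}; (3,5)→{5}; (4,7)→{3,7}; (5,2)→{2,5}; (6,6)→{4,6,8}; (7,3)→{2,3,4}. Safe: 9. Place at column 9.
Row 9: attacked by (1,8)→{8}; (2,1)→{1,8}; (3,5)→{5}; (4,7)→{2,7}; (5,2)→{2,6}; (6,6)→{3,6,9}; (7,3)→{1,3,5}; (8,9)→{8,9}. Safe: 4. Place at column 4.
Columns [8, 1, 5, 7, 2, 6, 3, 9, 4], r−c [-7, 1, -2, -3, 3, 0, 4, -1, 5], r+c [9, 3, 8, 11, 7, 12, 10, 17, 13] are all distinct, so no two queens attack.

(1,8) (2,1) (3,5) (4,7) (5,2) (6,6) (7,3) (8,9) (9,4)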